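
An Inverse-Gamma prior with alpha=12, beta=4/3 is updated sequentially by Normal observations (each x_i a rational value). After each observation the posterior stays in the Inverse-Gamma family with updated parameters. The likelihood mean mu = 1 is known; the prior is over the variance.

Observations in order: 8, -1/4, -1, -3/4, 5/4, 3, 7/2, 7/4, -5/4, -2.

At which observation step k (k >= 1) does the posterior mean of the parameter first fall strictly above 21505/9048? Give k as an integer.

k = 7

obs 1: x=8 → posterior Inverse-Gamma(25/2, 155/6)
obs 2: x=-1/4 → posterior Inverse-Gamma(13, 2555/96)
obs 3: x=-1 → posterior Inverse-Gamma(27/2, 2747/96)
obs 4: x=-3/4 → posterior Inverse-Gamma(14, 1447/48)
obs 5: x=5/4 → posterior Inverse-Gamma(29/2, 2897/96)
obs 6: x=3 → posterior Inverse-Gamma(15, 3089/96)
obs 7: x=7/2 → posterior Inverse-Gamma(31/2, 3389/96)
obs 8: x=7/4 → posterior Inverse-Gamma(16, 427/12)
obs 9: x=-5/4 → posterior Inverse-Gamma(33/2, 3659/96)
obs 10: x=-2 → posterior Inverse-Gamma(17, 4091/96)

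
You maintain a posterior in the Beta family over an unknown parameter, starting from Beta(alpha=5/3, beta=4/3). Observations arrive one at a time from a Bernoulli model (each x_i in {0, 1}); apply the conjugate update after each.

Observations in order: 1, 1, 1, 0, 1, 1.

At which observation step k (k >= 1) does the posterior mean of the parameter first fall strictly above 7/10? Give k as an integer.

obs 1: x=1 → posterior Beta(8/3, 4/3)
obs 2: x=1 → posterior Beta(11/3, 4/3)
obs 3: x=1 → posterior Beta(14/3, 4/3)
obs 4: x=0 → posterior Beta(14/3, 7/3)
obs 5: x=1 → posterior Beta(17/3, 7/3)
obs 6: x=1 → posterior Beta(20/3, 7/3)

k = 2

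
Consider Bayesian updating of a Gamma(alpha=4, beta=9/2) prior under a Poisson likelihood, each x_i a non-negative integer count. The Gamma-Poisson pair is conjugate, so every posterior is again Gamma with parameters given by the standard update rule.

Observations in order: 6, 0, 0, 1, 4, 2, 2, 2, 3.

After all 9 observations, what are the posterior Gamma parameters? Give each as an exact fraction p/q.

alpha=24, beta=27/2

obs 1: x=6 → posterior Gamma(10, 11/2)
obs 2: x=0 → posterior Gamma(10, 13/2)
obs 3: x=0 → posterior Gamma(10, 15/2)
obs 4: x=1 → posterior Gamma(11, 17/2)
obs 5: x=4 → posterior Gamma(15, 19/2)
obs 6: x=2 → posterior Gamma(17, 21/2)
obs 7: x=2 → posterior Gamma(19, 23/2)
obs 8: x=2 → posterior Gamma(21, 25/2)
obs 9: x=3 → posterior Gamma(24, 27/2)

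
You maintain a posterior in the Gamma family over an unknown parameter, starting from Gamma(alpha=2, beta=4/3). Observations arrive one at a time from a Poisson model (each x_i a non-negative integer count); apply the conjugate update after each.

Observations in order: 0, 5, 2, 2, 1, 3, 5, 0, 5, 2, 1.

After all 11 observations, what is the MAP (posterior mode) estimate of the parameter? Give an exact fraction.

obs 1: x=0 → posterior Gamma(2, 7/3)
obs 2: x=5 → posterior Gamma(7, 10/3)
obs 3: x=2 → posterior Gamma(9, 13/3)
obs 4: x=2 → posterior Gamma(11, 16/3)
obs 5: x=1 → posterior Gamma(12, 19/3)
obs 6: x=3 → posterior Gamma(15, 22/3)
obs 7: x=5 → posterior Gamma(20, 25/3)
obs 8: x=0 → posterior Gamma(20, 28/3)
obs 9: x=5 → posterior Gamma(25, 31/3)
obs 10: x=2 → posterior Gamma(27, 34/3)
obs 11: x=1 → posterior Gamma(28, 37/3)

81/37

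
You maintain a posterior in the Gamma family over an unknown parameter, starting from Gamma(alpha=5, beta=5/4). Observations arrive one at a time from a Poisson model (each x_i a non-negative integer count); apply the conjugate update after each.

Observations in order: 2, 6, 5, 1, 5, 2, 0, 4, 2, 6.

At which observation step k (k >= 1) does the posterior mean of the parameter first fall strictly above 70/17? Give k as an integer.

obs 1: x=2 → posterior Gamma(7, 9/4)
obs 2: x=6 → posterior Gamma(13, 13/4)
obs 3: x=5 → posterior Gamma(18, 17/4)
obs 4: x=1 → posterior Gamma(19, 21/4)
obs 5: x=5 → posterior Gamma(24, 25/4)
obs 6: x=2 → posterior Gamma(26, 29/4)
obs 7: x=0 → posterior Gamma(26, 33/4)
obs 8: x=4 → posterior Gamma(30, 37/4)
obs 9: x=2 → posterior Gamma(32, 41/4)
obs 10: x=6 → posterior Gamma(38, 45/4)

k = 3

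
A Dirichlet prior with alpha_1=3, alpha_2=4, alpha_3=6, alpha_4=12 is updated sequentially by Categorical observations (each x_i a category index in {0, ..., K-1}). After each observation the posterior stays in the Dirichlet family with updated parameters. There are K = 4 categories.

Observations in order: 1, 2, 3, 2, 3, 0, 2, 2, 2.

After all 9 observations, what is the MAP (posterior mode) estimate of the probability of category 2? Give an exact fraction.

obs 1: x=1 → posterior Dirichlet(3, 5, 6, 12)
obs 2: x=2 → posterior Dirichlet(3, 5, 7, 12)
obs 3: x=3 → posterior Dirichlet(3, 5, 7, 13)
obs 4: x=2 → posterior Dirichlet(3, 5, 8, 13)
obs 5: x=3 → posterior Dirichlet(3, 5, 8, 14)
obs 6: x=0 → posterior Dirichlet(4, 5, 8, 14)
obs 7: x=2 → posterior Dirichlet(4, 5, 9, 14)
obs 8: x=2 → posterior Dirichlet(4, 5, 10, 14)
obs 9: x=2 → posterior Dirichlet(4, 5, 11, 14)

1/3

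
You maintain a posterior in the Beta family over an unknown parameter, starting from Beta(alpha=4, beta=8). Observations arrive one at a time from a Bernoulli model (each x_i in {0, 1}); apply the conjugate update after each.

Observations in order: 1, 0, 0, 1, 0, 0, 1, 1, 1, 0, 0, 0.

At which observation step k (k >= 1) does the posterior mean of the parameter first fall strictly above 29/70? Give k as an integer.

obs 1: x=1 → posterior Beta(5, 8)
obs 2: x=0 → posterior Beta(5, 9)
obs 3: x=0 → posterior Beta(5, 10)
obs 4: x=1 → posterior Beta(6, 10)
obs 5: x=0 → posterior Beta(6, 11)
obs 6: x=0 → posterior Beta(6, 12)
obs 7: x=1 → posterior Beta(7, 12)
obs 8: x=1 → posterior Beta(8, 12)
obs 9: x=1 → posterior Beta(9, 12)
obs 10: x=0 → posterior Beta(9, 13)
obs 11: x=0 → posterior Beta(9, 14)
obs 12: x=0 → posterior Beta(9, 15)

k = 9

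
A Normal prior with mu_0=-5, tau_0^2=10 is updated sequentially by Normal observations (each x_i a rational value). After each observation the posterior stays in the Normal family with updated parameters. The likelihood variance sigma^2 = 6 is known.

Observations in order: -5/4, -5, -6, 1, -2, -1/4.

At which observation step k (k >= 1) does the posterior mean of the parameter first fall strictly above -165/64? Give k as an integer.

obs 1: x=-5/4 → posterior Normal(-85/32, 15/4)
obs 2: x=-5 → posterior Normal(-185/52, 30/13)
obs 3: x=-6 → posterior Normal(-305/72, 5/3)
obs 4: x=1 → posterior Normal(-285/92, 30/23)
obs 5: x=-2 → posterior Normal(-325/112, 15/14)
obs 6: x=-1/4 → posterior Normal(-5/2, 10/11)

k = 6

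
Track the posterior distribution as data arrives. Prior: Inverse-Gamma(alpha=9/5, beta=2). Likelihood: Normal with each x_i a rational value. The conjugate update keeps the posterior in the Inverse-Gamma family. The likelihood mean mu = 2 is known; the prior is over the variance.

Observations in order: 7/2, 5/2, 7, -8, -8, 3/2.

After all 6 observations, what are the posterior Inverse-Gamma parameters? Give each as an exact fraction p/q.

alpha=24/5, beta=927/8

obs 1: x=7/2 → posterior Inverse-Gamma(23/10, 25/8)
obs 2: x=5/2 → posterior Inverse-Gamma(14/5, 13/4)
obs 3: x=7 → posterior Inverse-Gamma(33/10, 63/4)
obs 4: x=-8 → posterior Inverse-Gamma(19/5, 263/4)
obs 5: x=-8 → posterior Inverse-Gamma(43/10, 463/4)
obs 6: x=3/2 → posterior Inverse-Gamma(24/5, 927/8)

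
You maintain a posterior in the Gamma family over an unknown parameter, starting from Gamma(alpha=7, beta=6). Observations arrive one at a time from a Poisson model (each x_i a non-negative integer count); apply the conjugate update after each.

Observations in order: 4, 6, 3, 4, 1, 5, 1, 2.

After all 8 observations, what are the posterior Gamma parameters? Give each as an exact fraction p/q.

alpha=33, beta=14

obs 1: x=4 → posterior Gamma(11, 7)
obs 2: x=6 → posterior Gamma(17, 8)
obs 3: x=3 → posterior Gamma(20, 9)
obs 4: x=4 → posterior Gamma(24, 10)
obs 5: x=1 → posterior Gamma(25, 11)
obs 6: x=5 → posterior Gamma(30, 12)
obs 7: x=1 → posterior Gamma(31, 13)
obs 8: x=2 → posterior Gamma(33, 14)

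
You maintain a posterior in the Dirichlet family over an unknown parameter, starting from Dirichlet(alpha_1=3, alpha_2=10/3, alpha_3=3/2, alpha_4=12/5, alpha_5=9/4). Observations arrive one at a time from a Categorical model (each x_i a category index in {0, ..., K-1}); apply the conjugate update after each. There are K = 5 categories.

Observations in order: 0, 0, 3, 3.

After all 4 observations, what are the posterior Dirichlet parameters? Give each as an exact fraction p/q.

alpha_1=5, alpha_2=10/3, alpha_3=3/2, alpha_4=22/5, alpha_5=9/4

obs 1: x=0 → posterior Dirichlet(4, 10/3, 3/2, 12/5, 9/4)
obs 2: x=0 → posterior Dirichlet(5, 10/3, 3/2, 12/5, 9/4)
obs 3: x=3 → posterior Dirichlet(5, 10/3, 3/2, 17/5, 9/4)
obs 4: x=3 → posterior Dirichlet(5, 10/3, 3/2, 22/5, 9/4)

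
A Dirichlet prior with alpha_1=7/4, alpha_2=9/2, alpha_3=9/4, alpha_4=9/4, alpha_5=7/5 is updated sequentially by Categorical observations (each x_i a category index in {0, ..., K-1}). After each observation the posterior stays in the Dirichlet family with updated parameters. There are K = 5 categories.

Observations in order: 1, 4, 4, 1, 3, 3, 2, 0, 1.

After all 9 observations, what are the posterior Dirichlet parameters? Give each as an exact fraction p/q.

alpha_1=11/4, alpha_2=15/2, alpha_3=13/4, alpha_4=17/4, alpha_5=17/5

obs 1: x=1 → posterior Dirichlet(7/4, 11/2, 9/4, 9/4, 7/5)
obs 2: x=4 → posterior Dirichlet(7/4, 11/2, 9/4, 9/4, 12/5)
obs 3: x=4 → posterior Dirichlet(7/4, 11/2, 9/4, 9/4, 17/5)
obs 4: x=1 → posterior Dirichlet(7/4, 13/2, 9/4, 9/4, 17/5)
obs 5: x=3 → posterior Dirichlet(7/4, 13/2, 9/4, 13/4, 17/5)
obs 6: x=3 → posterior Dirichlet(7/4, 13/2, 9/4, 17/4, 17/5)
obs 7: x=2 → posterior Dirichlet(7/4, 13/2, 13/4, 17/4, 17/5)
obs 8: x=0 → posterior Dirichlet(11/4, 13/2, 13/4, 17/4, 17/5)
obs 9: x=1 → posterior Dirichlet(11/4, 15/2, 13/4, 17/4, 17/5)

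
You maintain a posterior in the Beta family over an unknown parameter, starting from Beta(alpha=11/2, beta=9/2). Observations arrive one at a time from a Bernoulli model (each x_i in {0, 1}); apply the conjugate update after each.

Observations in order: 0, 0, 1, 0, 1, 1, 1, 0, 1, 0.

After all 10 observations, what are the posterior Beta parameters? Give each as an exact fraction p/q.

obs 1: x=0 → posterior Beta(11/2, 11/2)
obs 2: x=0 → posterior Beta(11/2, 13/2)
obs 3: x=1 → posterior Beta(13/2, 13/2)
obs 4: x=0 → posterior Beta(13/2, 15/2)
obs 5: x=1 → posterior Beta(15/2, 15/2)
obs 6: x=1 → posterior Beta(17/2, 15/2)
obs 7: x=1 → posterior Beta(19/2, 15/2)
obs 8: x=0 → posterior Beta(19/2, 17/2)
obs 9: x=1 → posterior Beta(21/2, 17/2)
obs 10: x=0 → posterior Beta(21/2, 19/2)

alpha=21/2, beta=19/2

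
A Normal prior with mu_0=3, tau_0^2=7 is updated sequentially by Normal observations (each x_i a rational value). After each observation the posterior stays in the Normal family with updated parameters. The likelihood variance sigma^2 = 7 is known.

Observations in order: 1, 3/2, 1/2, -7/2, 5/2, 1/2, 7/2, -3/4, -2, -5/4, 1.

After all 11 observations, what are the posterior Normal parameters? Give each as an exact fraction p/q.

mu_0=1/2, tau_0^2=7/12

obs 1: x=1 → posterior Normal(2, 7/2)
obs 2: x=3/2 → posterior Normal(11/6, 7/3)
obs 3: x=1/2 → posterior Normal(3/2, 7/4)
obs 4: x=-7/2 → posterior Normal(1/2, 7/5)
obs 5: x=5/2 → posterior Normal(5/6, 7/6)
obs 6: x=1/2 → posterior Normal(11/14, 1)
obs 7: x=7/2 → posterior Normal(9/8, 7/8)
obs 8: x=-3/4 → posterior Normal(11/12, 7/9)
obs 9: x=-2 → posterior Normal(5/8, 7/10)
obs 10: x=-5/4 → posterior Normal(5/11, 7/11)
obs 11: x=1 → posterior Normal(1/2, 7/12)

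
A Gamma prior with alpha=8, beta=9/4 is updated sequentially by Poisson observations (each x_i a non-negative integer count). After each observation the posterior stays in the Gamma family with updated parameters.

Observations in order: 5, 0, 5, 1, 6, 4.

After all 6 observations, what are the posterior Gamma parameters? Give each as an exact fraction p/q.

alpha=29, beta=33/4

obs 1: x=5 → posterior Gamma(13, 13/4)
obs 2: x=0 → posterior Gamma(13, 17/4)
obs 3: x=5 → posterior Gamma(18, 21/4)
obs 4: x=1 → posterior Gamma(19, 25/4)
obs 5: x=6 → posterior Gamma(25, 29/4)
obs 6: x=4 → posterior Gamma(29, 33/4)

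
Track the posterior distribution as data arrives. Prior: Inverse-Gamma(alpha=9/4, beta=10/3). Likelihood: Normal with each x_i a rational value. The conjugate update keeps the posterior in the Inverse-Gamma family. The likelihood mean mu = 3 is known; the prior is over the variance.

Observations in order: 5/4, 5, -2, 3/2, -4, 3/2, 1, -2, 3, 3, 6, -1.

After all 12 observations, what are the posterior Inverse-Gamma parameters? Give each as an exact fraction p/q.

obs 1: x=5/4 → posterior Inverse-Gamma(11/4, 467/96)
obs 2: x=5 → posterior Inverse-Gamma(13/4, 659/96)
obs 3: x=-2 → posterior Inverse-Gamma(15/4, 1859/96)
obs 4: x=3/2 → posterior Inverse-Gamma(17/4, 1967/96)
obs 5: x=-4 → posterior Inverse-Gamma(19/4, 4319/96)
obs 6: x=3/2 → posterior Inverse-Gamma(21/4, 4427/96)
obs 7: x=1 → posterior Inverse-Gamma(23/4, 4619/96)
obs 8: x=-2 → posterior Inverse-Gamma(25/4, 5819/96)
obs 9: x=3 → posterior Inverse-Gamma(27/4, 5819/96)
obs 10: x=3 → posterior Inverse-Gamma(29/4, 5819/96)
obs 11: x=6 → posterior Inverse-Gamma(31/4, 6251/96)
obs 12: x=-1 → posterior Inverse-Gamma(33/4, 7019/96)

alpha=33/4, beta=7019/96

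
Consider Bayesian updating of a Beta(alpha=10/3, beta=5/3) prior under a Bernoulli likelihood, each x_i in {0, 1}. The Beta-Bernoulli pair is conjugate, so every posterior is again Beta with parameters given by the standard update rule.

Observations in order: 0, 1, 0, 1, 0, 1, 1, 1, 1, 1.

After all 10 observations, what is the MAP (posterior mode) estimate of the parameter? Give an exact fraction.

obs 1: x=0 → posterior Beta(10/3, 8/3)
obs 2: x=1 → posterior Beta(13/3, 8/3)
obs 3: x=0 → posterior Beta(13/3, 11/3)
obs 4: x=1 → posterior Beta(16/3, 11/3)
obs 5: x=0 → posterior Beta(16/3, 14/3)
obs 6: x=1 → posterior Beta(19/3, 14/3)
obs 7: x=1 → posterior Beta(22/3, 14/3)
obs 8: x=1 → posterior Beta(25/3, 14/3)
obs 9: x=1 → posterior Beta(28/3, 14/3)
obs 10: x=1 → posterior Beta(31/3, 14/3)

28/39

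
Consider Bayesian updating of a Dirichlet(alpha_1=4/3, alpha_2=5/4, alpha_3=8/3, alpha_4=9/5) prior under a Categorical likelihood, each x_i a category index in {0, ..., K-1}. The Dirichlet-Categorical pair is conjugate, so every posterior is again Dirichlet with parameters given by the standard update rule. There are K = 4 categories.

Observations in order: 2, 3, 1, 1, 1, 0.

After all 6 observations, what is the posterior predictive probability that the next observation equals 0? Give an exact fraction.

obs 1: x=2 → posterior Dirichlet(4/3, 5/4, 11/3, 9/5)
obs 2: x=3 → posterior Dirichlet(4/3, 5/4, 11/3, 14/5)
obs 3: x=1 → posterior Dirichlet(4/3, 9/4, 11/3, 14/5)
obs 4: x=1 → posterior Dirichlet(4/3, 13/4, 11/3, 14/5)
obs 5: x=1 → posterior Dirichlet(4/3, 17/4, 11/3, 14/5)
obs 6: x=0 → posterior Dirichlet(7/3, 17/4, 11/3, 14/5)

140/783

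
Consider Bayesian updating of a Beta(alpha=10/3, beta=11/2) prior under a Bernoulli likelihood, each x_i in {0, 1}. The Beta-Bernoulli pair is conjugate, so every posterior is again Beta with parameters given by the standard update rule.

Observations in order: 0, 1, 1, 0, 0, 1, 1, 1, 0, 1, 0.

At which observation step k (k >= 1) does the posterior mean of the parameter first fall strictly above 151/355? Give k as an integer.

obs 1: x=0 → posterior Beta(10/3, 13/2)
obs 2: x=1 → posterior Beta(13/3, 13/2)
obs 3: x=1 → posterior Beta(16/3, 13/2)
obs 4: x=0 → posterior Beta(16/3, 15/2)
obs 5: x=0 → posterior Beta(16/3, 17/2)
obs 6: x=1 → posterior Beta(19/3, 17/2)
obs 7: x=1 → posterior Beta(22/3, 17/2)
obs 8: x=1 → posterior Beta(25/3, 17/2)
obs 9: x=0 → posterior Beta(25/3, 19/2)
obs 10: x=1 → posterior Beta(28/3, 19/2)
obs 11: x=0 → posterior Beta(28/3, 21/2)

k = 3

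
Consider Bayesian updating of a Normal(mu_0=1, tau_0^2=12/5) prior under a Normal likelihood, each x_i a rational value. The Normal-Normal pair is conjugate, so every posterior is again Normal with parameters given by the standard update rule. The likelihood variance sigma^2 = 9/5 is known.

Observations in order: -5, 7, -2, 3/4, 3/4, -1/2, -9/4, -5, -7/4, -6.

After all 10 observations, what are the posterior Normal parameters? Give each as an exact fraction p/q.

obs 1: x=-5 → posterior Normal(-17/7, 36/35)
obs 2: x=7 → posterior Normal(1, 36/55)
obs 3: x=-2 → posterior Normal(1/5, 12/25)
obs 4: x=3/4 → posterior Normal(6/19, 36/95)
obs 5: x=3/4 → posterior Normal(9/23, 36/115)
obs 6: x=-1/2 → posterior Normal(7/27, 4/15)
obs 7: x=-9/4 → posterior Normal(-2/31, 36/155)
obs 8: x=-5 → posterior Normal(-22/35, 36/175)
obs 9: x=-7/4 → posterior Normal(-29/39, 12/65)
obs 10: x=-6 → posterior Normal(-53/43, 36/215)

mu_0=-53/43, tau_0^2=36/215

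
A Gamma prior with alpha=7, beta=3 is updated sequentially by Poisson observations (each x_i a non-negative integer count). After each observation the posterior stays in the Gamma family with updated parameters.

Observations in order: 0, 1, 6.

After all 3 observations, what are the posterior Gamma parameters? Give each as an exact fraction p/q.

obs 1: x=0 → posterior Gamma(7, 4)
obs 2: x=1 → posterior Gamma(8, 5)
obs 3: x=6 → posterior Gamma(14, 6)

alpha=14, beta=6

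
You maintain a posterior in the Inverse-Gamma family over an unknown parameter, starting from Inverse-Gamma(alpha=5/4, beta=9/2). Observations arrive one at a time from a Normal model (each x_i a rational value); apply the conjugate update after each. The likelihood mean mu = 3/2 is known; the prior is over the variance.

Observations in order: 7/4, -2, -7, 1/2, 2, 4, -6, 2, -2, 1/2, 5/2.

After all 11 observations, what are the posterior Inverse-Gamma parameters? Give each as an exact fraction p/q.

alpha=27/4, beta=2749/32

obs 1: x=7/4 → posterior Inverse-Gamma(7/4, 145/32)
obs 2: x=-2 → posterior Inverse-Gamma(9/4, 341/32)
obs 3: x=-7 → posterior Inverse-Gamma(11/4, 1497/32)
obs 4: x=1/2 → posterior Inverse-Gamma(13/4, 1513/32)
obs 5: x=2 → posterior Inverse-Gamma(15/4, 1517/32)
obs 6: x=4 → posterior Inverse-Gamma(17/4, 1617/32)
obs 7: x=-6 → posterior Inverse-Gamma(19/4, 2517/32)
obs 8: x=2 → posterior Inverse-Gamma(21/4, 2521/32)
obs 9: x=-2 → posterior Inverse-Gamma(23/4, 2717/32)
obs 10: x=1/2 → posterior Inverse-Gamma(25/4, 2733/32)
obs 11: x=5/2 → posterior Inverse-Gamma(27/4, 2749/32)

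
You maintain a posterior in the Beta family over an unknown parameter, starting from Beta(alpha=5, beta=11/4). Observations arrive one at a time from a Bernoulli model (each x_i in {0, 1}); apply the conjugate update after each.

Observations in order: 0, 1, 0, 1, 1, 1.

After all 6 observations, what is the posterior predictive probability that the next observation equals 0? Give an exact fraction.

obs 1: x=0 → posterior Beta(5, 15/4)
obs 2: x=1 → posterior Beta(6, 15/4)
obs 3: x=0 → posterior Beta(6, 19/4)
obs 4: x=1 → posterior Beta(7, 19/4)
obs 5: x=1 → posterior Beta(8, 19/4)
obs 6: x=1 → posterior Beta(9, 19/4)

19/55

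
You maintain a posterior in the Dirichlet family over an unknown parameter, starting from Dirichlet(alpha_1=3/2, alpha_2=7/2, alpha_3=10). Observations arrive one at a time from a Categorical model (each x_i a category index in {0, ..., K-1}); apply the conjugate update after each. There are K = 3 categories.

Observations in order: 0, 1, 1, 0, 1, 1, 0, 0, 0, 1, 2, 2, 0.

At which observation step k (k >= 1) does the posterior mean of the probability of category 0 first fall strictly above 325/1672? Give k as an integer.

k = 7

obs 1: x=0 → posterior Dirichlet(5/2, 7/2, 10)
obs 2: x=1 → posterior Dirichlet(5/2, 9/2, 10)
obs 3: x=1 → posterior Dirichlet(5/2, 11/2, 10)
obs 4: x=0 → posterior Dirichlet(7/2, 11/2, 10)
obs 5: x=1 → posterior Dirichlet(7/2, 13/2, 10)
obs 6: x=1 → posterior Dirichlet(7/2, 15/2, 10)
obs 7: x=0 → posterior Dirichlet(9/2, 15/2, 10)
obs 8: x=0 → posterior Dirichlet(11/2, 15/2, 10)
obs 9: x=0 → posterior Dirichlet(13/2, 15/2, 10)
obs 10: x=1 → posterior Dirichlet(13/2, 17/2, 10)
obs 11: x=2 → posterior Dirichlet(13/2, 17/2, 11)
obs 12: x=2 → posterior Dirichlet(13/2, 17/2, 12)
obs 13: x=0 → posterior Dirichlet(15/2, 17/2, 12)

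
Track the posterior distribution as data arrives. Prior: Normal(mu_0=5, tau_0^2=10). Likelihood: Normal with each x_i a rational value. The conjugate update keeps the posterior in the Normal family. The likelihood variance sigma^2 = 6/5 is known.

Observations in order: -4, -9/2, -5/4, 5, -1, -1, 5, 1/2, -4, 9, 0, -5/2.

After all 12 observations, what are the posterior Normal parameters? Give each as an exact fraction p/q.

obs 1: x=-4 → posterior Normal(-85/28, 15/14)
obs 2: x=-9/2 → posterior Normal(-395/106, 30/53)
obs 3: x=-5/4 → posterior Normal(-305/104, 5/13)
obs 4: x=5 → posterior Normal(-415/412, 30/103)
obs 5: x=-1 → posterior Normal(-515/512, 15/64)
obs 6: x=-1 → posterior Normal(-205/204, 10/51)
obs 7: x=5 → posterior Normal(-115/712, 15/89)
obs 8: x=1/2 → posterior Normal(-65/812, 30/203)
obs 9: x=-4 → posterior Normal(-155/304, 5/38)
obs 10: x=9 → posterior Normal(435/1012, 30/253)
obs 11: x=0 → posterior Normal(435/1112, 15/139)
obs 12: x=-5/2 → posterior Normal(185/1212, 10/101)

mu_0=185/1212, tau_0^2=10/101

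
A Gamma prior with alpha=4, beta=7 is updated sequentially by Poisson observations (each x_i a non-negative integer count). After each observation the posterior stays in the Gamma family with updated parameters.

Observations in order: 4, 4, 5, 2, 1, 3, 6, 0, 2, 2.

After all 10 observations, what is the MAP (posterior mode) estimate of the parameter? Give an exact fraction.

32/17

obs 1: x=4 → posterior Gamma(8, 8)
obs 2: x=4 → posterior Gamma(12, 9)
obs 3: x=5 → posterior Gamma(17, 10)
obs 4: x=2 → posterior Gamma(19, 11)
obs 5: x=1 → posterior Gamma(20, 12)
obs 6: x=3 → posterior Gamma(23, 13)
obs 7: x=6 → posterior Gamma(29, 14)
obs 8: x=0 → posterior Gamma(29, 15)
obs 9: x=2 → posterior Gamma(31, 16)
obs 10: x=2 → posterior Gamma(33, 17)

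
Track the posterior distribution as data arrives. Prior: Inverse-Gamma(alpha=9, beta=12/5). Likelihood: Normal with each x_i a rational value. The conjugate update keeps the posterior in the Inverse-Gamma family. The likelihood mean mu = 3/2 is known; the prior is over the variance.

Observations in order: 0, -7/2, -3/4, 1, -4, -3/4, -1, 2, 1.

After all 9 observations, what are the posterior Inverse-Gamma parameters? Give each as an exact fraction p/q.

alpha=27/2, beta=3177/80

obs 1: x=0 → posterior Inverse-Gamma(19/2, 141/40)
obs 2: x=-7/2 → posterior Inverse-Gamma(10, 641/40)
obs 3: x=-3/4 → posterior Inverse-Gamma(21/2, 2969/160)
obs 4: x=1 → posterior Inverse-Gamma(11, 2989/160)
obs 5: x=-4 → posterior Inverse-Gamma(23/2, 5409/160)
obs 6: x=-3/4 → posterior Inverse-Gamma(12, 2907/80)
obs 7: x=-1 → posterior Inverse-Gamma(25/2, 3157/80)
obs 8: x=2 → posterior Inverse-Gamma(13, 3167/80)
obs 9: x=1 → posterior Inverse-Gamma(27/2, 3177/80)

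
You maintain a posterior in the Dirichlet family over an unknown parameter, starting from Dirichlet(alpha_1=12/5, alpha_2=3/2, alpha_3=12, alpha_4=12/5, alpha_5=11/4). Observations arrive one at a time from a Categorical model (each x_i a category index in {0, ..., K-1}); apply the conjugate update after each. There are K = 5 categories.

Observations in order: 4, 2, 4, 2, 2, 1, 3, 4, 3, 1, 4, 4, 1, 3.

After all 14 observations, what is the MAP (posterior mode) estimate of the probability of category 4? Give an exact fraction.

obs 1: x=4 → posterior Dirichlet(12/5, 3/2, 12, 12/5, 15/4)
obs 2: x=2 → posterior Dirichlet(12/5, 3/2, 13, 12/5, 15/4)
obs 3: x=4 → posterior Dirichlet(12/5, 3/2, 13, 12/5, 19/4)
obs 4: x=2 → posterior Dirichlet(12/5, 3/2, 14, 12/5, 19/4)
obs 5: x=2 → posterior Dirichlet(12/5, 3/2, 15, 12/5, 19/4)
obs 6: x=1 → posterior Dirichlet(12/5, 5/2, 15, 12/5, 19/4)
obs 7: x=3 → posterior Dirichlet(12/5, 5/2, 15, 17/5, 19/4)
obs 8: x=4 → posterior Dirichlet(12/5, 5/2, 15, 17/5, 23/4)
obs 9: x=3 → posterior Dirichlet(12/5, 5/2, 15, 22/5, 23/4)
obs 10: x=1 → posterior Dirichlet(12/5, 7/2, 15, 22/5, 23/4)
obs 11: x=4 → posterior Dirichlet(12/5, 7/2, 15, 22/5, 27/4)
obs 12: x=4 → posterior Dirichlet(12/5, 7/2, 15, 22/5, 31/4)
obs 13: x=1 → posterior Dirichlet(12/5, 9/2, 15, 22/5, 31/4)
obs 14: x=3 → posterior Dirichlet(12/5, 9/2, 15, 27/5, 31/4)

135/601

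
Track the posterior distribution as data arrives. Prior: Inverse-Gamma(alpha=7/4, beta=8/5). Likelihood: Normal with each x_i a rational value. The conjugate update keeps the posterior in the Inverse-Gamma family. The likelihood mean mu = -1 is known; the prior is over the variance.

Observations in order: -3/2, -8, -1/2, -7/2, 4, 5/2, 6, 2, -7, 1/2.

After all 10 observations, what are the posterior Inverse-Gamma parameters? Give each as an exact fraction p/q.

alpha=27/4, beta=3849/40

obs 1: x=-3/2 → posterior Inverse-Gamma(9/4, 69/40)
obs 2: x=-8 → posterior Inverse-Gamma(11/4, 1049/40)
obs 3: x=-1/2 → posterior Inverse-Gamma(13/4, 527/20)
obs 4: x=-7/2 → posterior Inverse-Gamma(15/4, 1179/40)
obs 5: x=4 → posterior Inverse-Gamma(17/4, 1679/40)
obs 6: x=5/2 → posterior Inverse-Gamma(19/4, 481/10)
obs 7: x=6 → posterior Inverse-Gamma(21/4, 363/5)
obs 8: x=2 → posterior Inverse-Gamma(23/4, 771/10)
obs 9: x=-7 → posterior Inverse-Gamma(25/4, 951/10)
obs 10: x=1/2 → posterior Inverse-Gamma(27/4, 3849/40)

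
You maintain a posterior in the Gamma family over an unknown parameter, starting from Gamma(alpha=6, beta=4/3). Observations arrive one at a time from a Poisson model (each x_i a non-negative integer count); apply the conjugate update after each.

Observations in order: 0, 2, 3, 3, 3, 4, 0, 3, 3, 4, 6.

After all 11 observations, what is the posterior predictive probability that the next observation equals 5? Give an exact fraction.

obs 1: x=0 → posterior Gamma(6, 7/3)
obs 2: x=2 → posterior Gamma(8, 10/3)
obs 3: x=3 → posterior Gamma(11, 13/3)
obs 4: x=3 → posterior Gamma(14, 16/3)
obs 5: x=3 → posterior Gamma(17, 19/3)
obs 6: x=4 → posterior Gamma(21, 22/3)
obs 7: x=0 → posterior Gamma(21, 25/3)
obs 8: x=3 → posterior Gamma(24, 28/3)
obs 9: x=3 → posterior Gamma(27, 31/3)
obs 10: x=4 → posterior Gamma(31, 34/3)
obs 11: x=6 → posterior Gamma(37, 37/3)

961064638609180059195631897788890284006680371965383477701537604069/9671406556917033397649408000000000000000000000000000000000000000000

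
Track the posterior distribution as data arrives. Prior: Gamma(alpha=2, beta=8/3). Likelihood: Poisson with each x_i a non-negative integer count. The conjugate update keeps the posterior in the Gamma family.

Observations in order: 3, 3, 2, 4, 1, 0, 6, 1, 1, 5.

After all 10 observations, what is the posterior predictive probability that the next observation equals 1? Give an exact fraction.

14395275845188238582902466265656771269953060864/58983677299744401560074115672359981890669066761

obs 1: x=3 → posterior Gamma(5, 11/3)
obs 2: x=3 → posterior Gamma(8, 14/3)
obs 3: x=2 → posterior Gamma(10, 17/3)
obs 4: x=4 → posterior Gamma(14, 20/3)
obs 5: x=1 → posterior Gamma(15, 23/3)
obs 6: x=0 → posterior Gamma(15, 26/3)
obs 7: x=6 → posterior Gamma(21, 29/3)
obs 8: x=1 → posterior Gamma(22, 32/3)
obs 9: x=1 → posterior Gamma(23, 35/3)
obs 10: x=5 → posterior Gamma(28, 38/3)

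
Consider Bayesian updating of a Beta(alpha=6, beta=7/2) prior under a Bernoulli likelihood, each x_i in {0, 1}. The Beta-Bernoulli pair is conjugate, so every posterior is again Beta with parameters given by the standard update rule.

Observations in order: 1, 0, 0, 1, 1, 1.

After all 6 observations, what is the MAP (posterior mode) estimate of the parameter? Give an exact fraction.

2/3

obs 1: x=1 → posterior Beta(7, 7/2)
obs 2: x=0 → posterior Beta(7, 9/2)
obs 3: x=0 → posterior Beta(7, 11/2)
obs 4: x=1 → posterior Beta(8, 11/2)
obs 5: x=1 → posterior Beta(9, 11/2)
obs 6: x=1 → posterior Beta(10, 11/2)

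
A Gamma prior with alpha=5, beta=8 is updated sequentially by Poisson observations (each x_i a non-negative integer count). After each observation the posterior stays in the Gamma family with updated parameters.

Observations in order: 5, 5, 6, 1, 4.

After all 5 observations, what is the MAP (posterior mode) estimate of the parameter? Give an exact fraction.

25/13

obs 1: x=5 → posterior Gamma(10, 9)
obs 2: x=5 → posterior Gamma(15, 10)
obs 3: x=6 → posterior Gamma(21, 11)
obs 4: x=1 → posterior Gamma(22, 12)
obs 5: x=4 → posterior Gamma(26, 13)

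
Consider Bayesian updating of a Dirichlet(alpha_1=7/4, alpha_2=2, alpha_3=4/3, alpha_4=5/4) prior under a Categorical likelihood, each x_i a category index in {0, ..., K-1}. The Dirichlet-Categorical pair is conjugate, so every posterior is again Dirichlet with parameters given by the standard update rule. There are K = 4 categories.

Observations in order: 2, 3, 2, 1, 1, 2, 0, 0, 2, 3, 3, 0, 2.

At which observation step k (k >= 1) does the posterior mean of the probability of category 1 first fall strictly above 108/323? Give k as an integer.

obs 1: x=2 → posterior Dirichlet(7/4, 2, 7/3, 5/4)
obs 2: x=3 → posterior Dirichlet(7/4, 2, 7/3, 9/4)
obs 3: x=2 → posterior Dirichlet(7/4, 2, 10/3, 9/4)
obs 4: x=1 → posterior Dirichlet(7/4, 3, 10/3, 9/4)
obs 5: x=1 → posterior Dirichlet(7/4, 4, 10/3, 9/4)
obs 6: x=2 → posterior Dirichlet(7/4, 4, 13/3, 9/4)
obs 7: x=0 → posterior Dirichlet(11/4, 4, 13/3, 9/4)
obs 8: x=0 → posterior Dirichlet(15/4, 4, 13/3, 9/4)
obs 9: x=2 → posterior Dirichlet(15/4, 4, 16/3, 9/4)
obs 10: x=3 → posterior Dirichlet(15/4, 4, 16/3, 13/4)
obs 11: x=3 → posterior Dirichlet(15/4, 4, 16/3, 17/4)
obs 12: x=0 → posterior Dirichlet(19/4, 4, 16/3, 17/4)
obs 13: x=2 → posterior Dirichlet(19/4, 4, 19/3, 17/4)

k = 5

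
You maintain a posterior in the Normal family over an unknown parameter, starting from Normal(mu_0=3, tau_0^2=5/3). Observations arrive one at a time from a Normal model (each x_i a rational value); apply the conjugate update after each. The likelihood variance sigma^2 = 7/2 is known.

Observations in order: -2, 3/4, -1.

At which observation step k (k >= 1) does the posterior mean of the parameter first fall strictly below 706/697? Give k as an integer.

k = 3

obs 1: x=-2 → posterior Normal(43/31, 35/31)
obs 2: x=3/4 → posterior Normal(101/82, 35/41)
obs 3: x=-1 → posterior Normal(27/34, 35/51)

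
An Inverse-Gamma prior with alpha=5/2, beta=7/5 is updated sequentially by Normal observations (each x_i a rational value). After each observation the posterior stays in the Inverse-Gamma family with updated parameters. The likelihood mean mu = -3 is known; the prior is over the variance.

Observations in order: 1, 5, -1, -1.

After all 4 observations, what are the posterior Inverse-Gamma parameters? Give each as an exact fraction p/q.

obs 1: x=1 → posterior Inverse-Gamma(3, 47/5)
obs 2: x=5 → posterior Inverse-Gamma(7/2, 207/5)
obs 3: x=-1 → posterior Inverse-Gamma(4, 217/5)
obs 4: x=-1 → posterior Inverse-Gamma(9/2, 227/5)

alpha=9/2, beta=227/5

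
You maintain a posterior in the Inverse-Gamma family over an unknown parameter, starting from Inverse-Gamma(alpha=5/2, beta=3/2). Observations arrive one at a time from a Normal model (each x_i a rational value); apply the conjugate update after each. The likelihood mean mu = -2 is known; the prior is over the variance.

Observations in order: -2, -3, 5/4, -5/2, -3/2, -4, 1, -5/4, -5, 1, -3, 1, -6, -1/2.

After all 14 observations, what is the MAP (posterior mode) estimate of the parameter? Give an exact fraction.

599/168

obs 1: x=-2 → posterior Inverse-Gamma(3, 3/2)
obs 2: x=-3 → posterior Inverse-Gamma(7/2, 2)
obs 3: x=5/4 → posterior Inverse-Gamma(4, 233/32)
obs 4: x=-5/2 → posterior Inverse-Gamma(9/2, 237/32)
obs 5: x=-3/2 → posterior Inverse-Gamma(5, 241/32)
obs 6: x=-4 → posterior Inverse-Gamma(11/2, 305/32)
obs 7: x=1 → posterior Inverse-Gamma(6, 449/32)
obs 8: x=-5/4 → posterior Inverse-Gamma(13/2, 229/16)
obs 9: x=-5 → posterior Inverse-Gamma(7, 301/16)
obs 10: x=1 → posterior Inverse-Gamma(15/2, 373/16)
obs 11: x=-3 → posterior Inverse-Gamma(8, 381/16)
obs 12: x=1 → posterior Inverse-Gamma(17/2, 453/16)
obs 13: x=-6 → posterior Inverse-Gamma(9, 581/16)
obs 14: x=-1/2 → posterior Inverse-Gamma(19/2, 599/16)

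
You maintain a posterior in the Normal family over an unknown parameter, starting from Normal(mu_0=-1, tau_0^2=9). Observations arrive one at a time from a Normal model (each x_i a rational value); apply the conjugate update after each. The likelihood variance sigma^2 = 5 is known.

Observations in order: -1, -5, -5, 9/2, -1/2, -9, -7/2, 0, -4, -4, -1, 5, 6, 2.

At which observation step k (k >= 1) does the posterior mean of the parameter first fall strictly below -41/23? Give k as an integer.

obs 1: x=-1 → posterior Normal(-1, 45/14)
obs 2: x=-5 → posterior Normal(-59/23, 45/23)
obs 3: x=-5 → posterior Normal(-13/4, 45/32)
obs 4: x=9/2 → posterior Normal(-127/82, 45/41)
obs 5: x=-1/2 → posterior Normal(-34/25, 9/10)
obs 6: x=-9 → posterior Normal(-149/59, 45/59)
obs 7: x=-7/2 → posterior Normal(-361/136, 45/68)
obs 8: x=0 → posterior Normal(-361/154, 45/77)
obs 9: x=-4 → posterior Normal(-433/172, 45/86)
obs 10: x=-4 → posterior Normal(-101/38, 9/19)
obs 11: x=-1 → posterior Normal(-523/208, 45/104)
obs 12: x=5 → posterior Normal(-433/226, 45/113)
obs 13: x=6 → posterior Normal(-325/244, 45/122)
obs 14: x=2 → posterior Normal(-289/262, 45/131)

k = 2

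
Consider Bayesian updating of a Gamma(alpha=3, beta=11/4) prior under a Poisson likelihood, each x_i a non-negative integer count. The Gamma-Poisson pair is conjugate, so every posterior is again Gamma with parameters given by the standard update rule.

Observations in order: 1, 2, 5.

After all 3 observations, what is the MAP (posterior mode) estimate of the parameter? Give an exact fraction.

40/23

obs 1: x=1 → posterior Gamma(4, 15/4)
obs 2: x=2 → posterior Gamma(6, 19/4)
obs 3: x=5 → posterior Gamma(11, 23/4)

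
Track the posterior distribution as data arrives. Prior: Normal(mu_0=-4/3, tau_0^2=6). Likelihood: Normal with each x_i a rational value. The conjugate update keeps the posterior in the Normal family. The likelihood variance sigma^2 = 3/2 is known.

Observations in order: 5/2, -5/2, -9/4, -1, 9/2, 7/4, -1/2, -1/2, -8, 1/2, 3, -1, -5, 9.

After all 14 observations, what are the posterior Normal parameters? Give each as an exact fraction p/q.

obs 1: x=5/2 → posterior Normal(26/15, 6/5)
obs 2: x=-5/2 → posterior Normal(-4/27, 2/3)
obs 3: x=-9/4 → posterior Normal(-31/39, 6/13)
obs 4: x=-1 → posterior Normal(-43/51, 6/17)
obs 5: x=9/2 → posterior Normal(11/63, 2/7)
obs 6: x=7/4 → posterior Normal(32/75, 6/25)
obs 7: x=-1/2 → posterior Normal(26/87, 6/29)
obs 8: x=-1/2 → posterior Normal(20/99, 2/11)
obs 9: x=-8 → posterior Normal(-76/111, 6/37)
obs 10: x=1/2 → posterior Normal(-70/123, 6/41)
obs 11: x=3 → posterior Normal(-34/135, 2/15)
obs 12: x=-1 → posterior Normal(-46/147, 6/49)
obs 13: x=-5 → posterior Normal(-2/3, 6/53)
obs 14: x=9 → posterior Normal(2/171, 2/19)

mu_0=2/171, tau_0^2=2/19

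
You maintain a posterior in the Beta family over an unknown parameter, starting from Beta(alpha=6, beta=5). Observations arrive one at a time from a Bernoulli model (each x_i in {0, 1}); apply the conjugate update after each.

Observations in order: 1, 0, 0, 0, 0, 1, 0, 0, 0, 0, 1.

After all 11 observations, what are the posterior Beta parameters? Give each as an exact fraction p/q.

obs 1: x=1 → posterior Beta(7, 5)
obs 2: x=0 → posterior Beta(7, 6)
obs 3: x=0 → posterior Beta(7, 7)
obs 4: x=0 → posterior Beta(7, 8)
obs 5: x=0 → posterior Beta(7, 9)
obs 6: x=1 → posterior Beta(8, 9)
obs 7: x=0 → posterior Beta(8, 10)
obs 8: x=0 → posterior Beta(8, 11)
obs 9: x=0 → posterior Beta(8, 12)
obs 10: x=0 → posterior Beta(8, 13)
obs 11: x=1 → posterior Beta(9, 13)

alpha=9, beta=13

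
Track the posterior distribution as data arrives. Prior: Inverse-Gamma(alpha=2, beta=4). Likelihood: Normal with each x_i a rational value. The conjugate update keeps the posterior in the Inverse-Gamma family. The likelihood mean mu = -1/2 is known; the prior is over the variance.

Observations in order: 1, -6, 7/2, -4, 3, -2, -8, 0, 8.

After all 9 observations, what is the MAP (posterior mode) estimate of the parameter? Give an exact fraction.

obs 1: x=1 → posterior Inverse-Gamma(5/2, 41/8)
obs 2: x=-6 → posterior Inverse-Gamma(3, 81/4)
obs 3: x=7/2 → posterior Inverse-Gamma(7/2, 113/4)
obs 4: x=-4 → posterior Inverse-Gamma(4, 275/8)
obs 5: x=3 → posterior Inverse-Gamma(9/2, 81/2)
obs 6: x=-2 → posterior Inverse-Gamma(5, 333/8)
obs 7: x=-8 → posterior Inverse-Gamma(11/2, 279/4)
obs 8: x=0 → posterior Inverse-Gamma(6, 559/8)
obs 9: x=8 → posterior Inverse-Gamma(13/2, 106)

212/15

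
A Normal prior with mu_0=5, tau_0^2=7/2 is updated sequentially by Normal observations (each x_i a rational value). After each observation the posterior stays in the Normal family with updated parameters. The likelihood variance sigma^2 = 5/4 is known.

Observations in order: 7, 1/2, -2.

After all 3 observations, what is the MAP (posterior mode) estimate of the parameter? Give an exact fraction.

obs 1: x=7 → posterior Normal(123/19, 35/38)
obs 2: x=1/2 → posterior Normal(130/33, 35/66)
obs 3: x=-2 → posterior Normal(102/47, 35/94)

102/47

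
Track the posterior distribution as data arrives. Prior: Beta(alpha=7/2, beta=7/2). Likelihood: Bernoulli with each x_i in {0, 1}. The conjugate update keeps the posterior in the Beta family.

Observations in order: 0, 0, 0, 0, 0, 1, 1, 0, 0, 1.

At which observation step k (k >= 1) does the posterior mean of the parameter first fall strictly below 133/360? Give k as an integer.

obs 1: x=0 → posterior Beta(7/2, 9/2)
obs 2: x=0 → posterior Beta(7/2, 11/2)
obs 3: x=0 → posterior Beta(7/2, 13/2)
obs 4: x=0 → posterior Beta(7/2, 15/2)
obs 5: x=0 → posterior Beta(7/2, 17/2)
obs 6: x=1 → posterior Beta(9/2, 17/2)
obs 7: x=1 → posterior Beta(11/2, 17/2)
obs 8: x=0 → posterior Beta(11/2, 19/2)
obs 9: x=0 → posterior Beta(11/2, 21/2)
obs 10: x=1 → posterior Beta(13/2, 21/2)

k = 3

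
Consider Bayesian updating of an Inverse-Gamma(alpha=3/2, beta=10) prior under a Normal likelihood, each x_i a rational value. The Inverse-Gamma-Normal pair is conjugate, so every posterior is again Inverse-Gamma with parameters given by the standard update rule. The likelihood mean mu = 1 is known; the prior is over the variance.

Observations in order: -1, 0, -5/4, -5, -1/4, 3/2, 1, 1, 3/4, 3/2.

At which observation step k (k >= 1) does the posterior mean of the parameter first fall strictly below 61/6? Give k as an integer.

k = 2

obs 1: x=-1 → posterior Inverse-Gamma(2, 12)
obs 2: x=0 → posterior Inverse-Gamma(5/2, 25/2)
obs 3: x=-5/4 → posterior Inverse-Gamma(3, 481/32)
obs 4: x=-5 → posterior Inverse-Gamma(7/2, 1057/32)
obs 5: x=-1/4 → posterior Inverse-Gamma(4, 541/16)
obs 6: x=3/2 → posterior Inverse-Gamma(9/2, 543/16)
obs 7: x=1 → posterior Inverse-Gamma(5, 543/16)
obs 8: x=1 → posterior Inverse-Gamma(11/2, 543/16)
obs 9: x=3/4 → posterior Inverse-Gamma(6, 1087/32)
obs 10: x=3/2 → posterior Inverse-Gamma(13/2, 1091/32)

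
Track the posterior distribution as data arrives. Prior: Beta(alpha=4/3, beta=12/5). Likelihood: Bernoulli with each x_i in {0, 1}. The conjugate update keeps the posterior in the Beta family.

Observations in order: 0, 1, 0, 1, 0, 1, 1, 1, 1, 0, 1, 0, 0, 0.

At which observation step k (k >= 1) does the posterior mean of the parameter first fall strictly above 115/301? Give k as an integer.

obs 1: x=0 → posterior Beta(4/3, 17/5)
obs 2: x=1 → posterior Beta(7/3, 17/5)
obs 3: x=0 → posterior Beta(7/3, 22/5)
obs 4: x=1 → posterior Beta(10/3, 22/5)
obs 5: x=0 → posterior Beta(10/3, 27/5)
obs 6: x=1 → posterior Beta(13/3, 27/5)
obs 7: x=1 → posterior Beta(16/3, 27/5)
obs 8: x=1 → posterior Beta(19/3, 27/5)
obs 9: x=1 → posterior Beta(22/3, 27/5)
obs 10: x=0 → posterior Beta(22/3, 32/5)
obs 11: x=1 → posterior Beta(25/3, 32/5)
obs 12: x=0 → posterior Beta(25/3, 37/5)
obs 13: x=0 → posterior Beta(25/3, 42/5)
obs 14: x=0 → posterior Beta(25/3, 47/5)

k = 2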